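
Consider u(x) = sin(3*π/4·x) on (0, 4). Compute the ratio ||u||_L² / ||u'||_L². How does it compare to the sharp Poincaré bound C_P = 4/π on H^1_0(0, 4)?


||u||_L² / ||u'||_L² = 4/(3*π) < C_P = 4/π.

u(x) = sin(3*π/4·x), so u'(x) = 3*π*cos(3*π*x/4)/4.
Writing u(x) = A·sin(kπx/L) with A = 1 and k = 3, use ∫_0^L sin²(kπx/L) dx = L/2 and ∫_0^L cos²(kπx/L) dx = L/2.
u² = 1·sin²(3*π/4·x) and (u')² = 9*π^2/16·cos²(3*π/4·x), and each of sin², cos² integrates to L/2 = 2 over (0, 4).
∫_0^4 u² dx = 2, so ||u||_L² = sqrt(2).
∫_0^4 (u')² dx = 9*π^2/8, so ||u'||_L² = 3*sqrt(2)*π/4.
Ratio ||u||_L² / ||u'||_L² = 4/(3*π).
Sharp Poincaré constant on H^1_0(0, 4) is C_P = L/π = 4/π, achieved by sin(π/4·x).
This is the k = 3 harmonic; the ratio L/(kπ) is strictly less than C_P = L/π, consistent with the sharp inequality ||u||_L² ≤ C_P ||u'||_L².


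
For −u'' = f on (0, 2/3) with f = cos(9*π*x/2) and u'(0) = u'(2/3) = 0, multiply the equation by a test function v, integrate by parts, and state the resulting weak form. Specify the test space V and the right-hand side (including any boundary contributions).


V = H^1(0, 2/3) (no boundary constraint on v; u is determined up to an additive constant); weak form: ∫_0^2/3 u'v' dx = ∫_0^2/3 (cos(9*π*x/2)) v dx for all v ∈ V.

Multiply both sides by a test function v and integrate from 0 to 2/3:
  ∫_0^2/3 −u''(x) v(x) dx = ∫_0^2/3 f(x) v(x) dx.
Integrate the LHS by parts once:
  ∫_0^2/3 −u'' v dx = −[u'(x) v(x)]_0^2/3 + ∫_0^2/3 u'(x) v'(x) dx.
Thus ∫_0^2/3 u'(x) v'(x) dx = ∫_0^2/3 f(x) v(x) dx + [u'(x) v(x)]_0^2/3.
Choose V so that boundary terms are either known or forced to vanish.
u has homogeneous Neumann: u'(0) = u'(2/3) = 0. So [u' v]_0^2/3 = 0·v(2/3) − 0·v(0) = 0 for any v; take V = H^1(0, 2/3).
Weak formulation: find u (satisfying any essential BC) such that ∫_0^2/3 u'(x) v'(x) dx = ∫_0^2/3 f v dx for all v ∈ V (homogeneous Neumann, so boundary terms vanish).
Substituting f(x) = cos(9*π*x/2), the right-hand side is ∫_0^2/3 (cos(9*π*x/2)) v dx.
Compatibility check (pure Neumann): taking v ≡ 1 ∈ V gives 0 = ∫_0^2/3 f dx + (0) − (0), i.e. ∫_0^2/3 f dx must equal u'(0) − u'(2/3) = 0. Indeed ∫_0^2/3 (cos(9*π*x/2)) dx = 0, so the data are compatible. The solution is then unique only up to an additive constant (fix it e.g. by requiring ∫_0^2/3 u dx = 0).


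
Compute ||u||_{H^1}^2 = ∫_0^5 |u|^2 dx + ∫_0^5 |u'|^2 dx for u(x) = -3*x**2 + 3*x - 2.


||u||_{H^1}^2 = 9305/2

The H^1 norm (squared) on an interval (0, L) is
  ||u||_{H^1}^2 = ∫_0^L u(x)^2 dx + ∫_0^L u'(x)^2 dx.
Compute u'(x) = 3 - 6*x.
Then u(x)^2 = 9*x**4 - 18*x**3 + 21*x**2 - 12*x + 4 and u'(x)^2 = 36*x**2 - 36*x + 9.
Integrate each monomial from 0 to 5 using ∫_0^5 c·x^n dx = c·5^(n+1)/(n+1):
  ∫_0^5 u(x)^2 dx = ∫_0^5 (9*x^4 - 18*x^3 + 21*x^2 - 12*x + 4) dx. Term by term:
    ∫_0^5 9*x^4 dx = 5625;  ∫_0^5 -18*x^3 dx = -5625/2;  ∫_0^5 21*x^2 dx = 875;
    ∫_0^5 -12*x dx = -150;  ∫_0^5 4 dx = 20.
  Sum: 5625 − 5625/2 + 875 − 150 + 20 = 7115/2.
  ∫_0^5 u'(x)^2 dx = ∫_0^5 (36*x^2 - 36*x + 9) dx. Term by term:
    ∫_0^5 36*x^2 dx = 1500;  ∫_0^5 -36*x dx = -450;  ∫_0^5 9 dx = 45.
  Sum: 1500 − 450 + 45 = 1095.
Adding: ||u||_{H^1}^2 = 7115/2 + 1095 = 9305/2.


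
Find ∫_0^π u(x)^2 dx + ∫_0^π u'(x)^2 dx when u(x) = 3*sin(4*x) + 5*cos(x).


||u||_{H^1(0,π)}^2 = 32 + 203*π/2

u'(x) = -5*sin(x) + 12*cos(4*x).
Expand u² and (u')² and integrate term by term on (0, π), using: for integers n ≥ 1, ∫_0^π sin²(nx) dx = ∫_0^π cos²(nx) dx = π/2; for n ≠ n', ∫_0^π sin(nx)sin(n'x) dx = ∫_0^π cos(nx)cos(n'x) dx = 0; and by product-to-sum, ∫_0^π sin(nx)cos(n'x) dx = ½∫_0^π [sin((n+n')x) + sin((n−n')x)] dx, which is 0 when n+n' is even and 2n/(n²−n'²) when n+n' is odd (it need not vanish on (0, π)).
  u² squared terms: (3)²·∫sin(4x)² dx = 9·π/2 = 9*π/2;  (5)²·∫cos(x)² dx = 25·π/2 = 25*π/2.
  u² cross terms: 2·(3)·(5)·∫sin(4x)·cos(x) dx = 30·(8/15) = 16.
  So ∫_0^π u² dx = 9*π/2 + 25*π/2 + 16 = 16 + 17*π.
  (u')² squared terms: (-5)²·∫sin(x)² dx = 25·π/2 = 25*π/2;  (12)²·∫cos(4x)² dx = 144·π/2 = 72*π.
  (u')² cross terms: 2·(-5)·(12)·∫sin(x)·cos(4x) dx = -120·(-2/15) = 16.
  So ∫_0^π (u')² dx = 25*π/2 + 72*π + 16 = 16 + 169*π/2.
||u||_{H^1}^2 = (16 + 17*π) + (16 + 169*π/2) = 32 + 203*π/2.


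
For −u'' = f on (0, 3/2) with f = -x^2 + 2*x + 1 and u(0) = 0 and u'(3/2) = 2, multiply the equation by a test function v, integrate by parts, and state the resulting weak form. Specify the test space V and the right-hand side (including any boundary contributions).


V = {v ∈ H^1(0, 3/2) : v(0) = 0} (test functions vanish at x = 0 where u is specified); weak form: ∫_0^3/2 u'v' dx = ∫_0^3/2 (-x^2 + 2*x + 1) v dx + 2·v(3/2) for all v ∈ V.

Multiply both sides by a test function v and integrate from 0 to 3/2:
  ∫_0^3/2 −u''(x) v(x) dx = ∫_0^3/2 f(x) v(x) dx.
Integrate the LHS by parts once:
  ∫_0^3/2 −u'' v dx = −[u'(x) v(x)]_0^3/2 + ∫_0^3/2 u'(x) v'(x) dx.
Thus ∫_0^3/2 u'(x) v'(x) dx = ∫_0^3/2 f(x) v(x) dx + [u'(x) v(x)]_0^3/2.
Choose V so that boundary terms are either known or forced to vanish.
Mixed BC: u(0) = 0 (Dirichlet) and u'(3/2) = 2 (Neumann). Define V = {v ∈ H^1(0, 3/2) : v(0) = 0}. Then [u' v]_0^3/2 = u'(3/2)·v(3/2) − u'(0)·0 = 2·v(3/2).
Weak formulation: find u (satisfying any essential BC) such that ∫_0^3/2 u'(x) v'(x) dx = ∫_0^3/2 f v dx + 2·v(3/2) for all v ∈ V (Dirichlet at 0 absorbed into V; Neumann datum at x = 3/2 contributes the boundary term).
Substituting f(x) = -x^2 + 2*x + 1, the right-hand side is ∫_0^3/2 (-x^2 + 2*x + 1) v dx + 2·v(3/2).


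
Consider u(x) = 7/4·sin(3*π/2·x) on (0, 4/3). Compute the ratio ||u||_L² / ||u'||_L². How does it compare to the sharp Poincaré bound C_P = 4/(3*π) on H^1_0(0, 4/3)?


||u||_L² / ||u'||_L² = 2/(3*π) < C_P = 4/(3*π).

u(x) = 7/4·sin(3*π/2·x), so u'(x) = 21*π*cos(3*π*x/2)/8.
Writing u(x) = A·sin(kπx/L) with A = 7/4 and k = 2, use ∫_0^L sin²(kπx/L) dx = L/2 and ∫_0^L cos²(kπx/L) dx = L/2.
u² = 49/16·sin²(3*π/2·x) and (u')² = 441*π^2/64·cos²(3*π/2·x), and each of sin², cos² integrates to L/2 = 2/3 over (0, 4/3).
∫_0^4/3 u² dx = 49/24, so ||u||_L² = 7*sqrt(6)/12.
∫_0^4/3 (u')² dx = 147*π^2/32, so ||u'||_L² = 7*sqrt(6)*π/8.
Ratio ||u||_L² / ||u'||_L² = 2/(3*π).
Sharp Poincaré constant on H^1_0(0, 4/3) is C_P = L/π = 4/(3*π), achieved by sin(3*π/4·x).
This is the k = 2 harmonic; the ratio L/(kπ) is strictly less than C_P = L/π, consistent with the sharp inequality ||u||_L² ≤ C_P ||u'||_L².


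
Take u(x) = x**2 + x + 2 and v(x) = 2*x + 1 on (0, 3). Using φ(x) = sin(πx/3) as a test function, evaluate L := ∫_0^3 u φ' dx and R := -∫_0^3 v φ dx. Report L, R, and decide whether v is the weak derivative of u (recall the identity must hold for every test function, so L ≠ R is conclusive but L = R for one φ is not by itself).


LHS = -24/π, RHS = -24/π. Yes, v = u' weakly.

u(x) = x**2 + x + 2, classical derivative u'(x) = 2*x + 1.
φ(x) = sin(πx/3), so φ'(x) = π*cos(π*x/3)/3.
Note φ(0) = φ(3) = 0, so the boundary term u·φ vanishes.
LHS = ∫_0^3 u(x) φ'(x) dx = ∫_0^3 (π*x^2*cos(π*x/3)/3 + π*x*cos(π*x/3)/3 + 2*π*cos(π*x/3)/3) dx. Term by term:
  ∫_0^3 2*π*cos(π*x/3)/3 dx = 0;  ∫_0^3 π*x*cos(π*x/3)/3 dx = -6/π;  ∫_0^3 π*x^2*cos(π*x/3)/3 dx = -18/π.
Sum: 0 − 6/π − 18/π = -24/π.
So LHS = -24/π.
∫_0^3 v(x) φ(x) dx = ∫_0^3 (2*x*sin(π*x/3) + sin(π*x/3)) dx. Term by term:
  ∫_0^3 2*x*sin(π*x/3) dx = 18/π;  ∫_0^3 sin(π*x/3) dx = 6/π.
Sum: 18/π + 6/π = 24/π.
So RHS = -∫_0^3 v(x) φ(x) dx = -24/π.
LHS = RHS, so the identity holds for this test φ.
Moreover u is smooth here and v(x) = u'(x) = 2*x + 1 pointwise, so the identity holds for every test function. Hence v is the weak derivative of u.


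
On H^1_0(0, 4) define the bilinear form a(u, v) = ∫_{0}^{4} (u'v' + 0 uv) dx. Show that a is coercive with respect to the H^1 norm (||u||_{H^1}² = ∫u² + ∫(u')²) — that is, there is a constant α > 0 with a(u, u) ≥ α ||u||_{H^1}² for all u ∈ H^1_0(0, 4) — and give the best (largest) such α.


α = π^2/(π^2 + 16)

Coercivity of a(·,·) on H^1_0(0, 4) means a(u, u) ≥ α ||u||_{H^1}² for every u ∈ H^1_0.
The interval has length L = 4, and Poincaré/coercivity depend only on L. Here a(u, u) = ∫(u')² + (0)·∫u².
Here c = 0, so a(u,u) = ∫(u')² alone. The condition a(u,u) ≥ α||u||_{H^1}² reads (1−α)∫(u')² ≥ (α−c)∫u². Any admissible α is ≤ 1 (rapidly oscillating u have ∫u²/∫(u')² → 0), and α = 1 would force 0 ≥ (1−c)∫u², impossible since c < 1; so 1−α > 0. By the sharp Poincaré inequality on H^1_0 of an interval of length L, ∫(u')² ≥ (π/L)²∫u² with equality for the first sine mode sin(π(x−x₀)/L) (x₀ the left endpoint), so the inequality holds for all u iff (1−α)(π/L)² ≥ α − c, i.e. α ≤ ((π/L)² + c)/((π/L)² + 1) = (1 + c(L/π)²)/(1 + (L/π)²). (Direct route, valid since c ≤ 0: Poincaré gives c∫u² ≥ c(L/π)²∫(u')², so a(u,u) ≥ (1 + c(L/π)²)∫(u')², while ||u||_{H^1}² ≤ (1 + (L/π)²)∫(u')²; dividing yields the same α.) With (π/L)² = π^2/16 and c = 0, the largest admissible constant is α = ((π/L)² + c)/((π/L)² + 1).
Simplifying, α = π^2/(π^2 + 16).


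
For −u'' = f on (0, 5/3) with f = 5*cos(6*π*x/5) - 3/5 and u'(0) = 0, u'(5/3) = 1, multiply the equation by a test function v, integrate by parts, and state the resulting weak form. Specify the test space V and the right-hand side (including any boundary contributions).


V = H^1(0, 5/3) (v unrestricted at boundary; u is determined up to an additive constant); weak form: ∫_0^5/3 u'v' dx = ∫_0^5/3 (5*cos(6*π*x/5) - 3/5) v dx + v(5/3) for all v ∈ V.

Multiply both sides by a test function v and integrate from 0 to 5/3:
  ∫_0^5/3 −u''(x) v(x) dx = ∫_0^5/3 f(x) v(x) dx.
Integrate the LHS by parts once:
  ∫_0^5/3 −u'' v dx = −[u'(x) v(x)]_0^5/3 + ∫_0^5/3 u'(x) v'(x) dx.
Thus ∫_0^5/3 u'(x) v'(x) dx = ∫_0^5/3 f(x) v(x) dx + [u'(x) v(x)]_0^5/3.
Choose V so that boundary terms are either known or forced to vanish.
u has inhomogeneous Neumann u'(0) = 0, u'(5/3) = 1. [u' v]_0^5/3 = (1)·v(5/3) − (0)·v(0) = v(5/3). Take V = H^1(0, 5/3); boundary term becomes part of RHS.
Weak formulation: find u (satisfying any essential BC) such that ∫_0^5/3 u'(x) v'(x) dx = ∫_0^5/3 f v dx + v(5/3) for all v ∈ V (Neumann data are natural BCs: they enter the RHS as boundary terms).
Substituting f(x) = 5*cos(6*π*x/5) - 3/5, the right-hand side is ∫_0^5/3 (5*cos(6*π*x/5) - 3/5) v dx + v(5/3).
Compatibility check (pure Neumann): taking v ≡ 1 ∈ V gives 0 = ∫_0^5/3 f dx + (1) − (0), i.e. ∫_0^5/3 f dx must equal u'(0) − u'(5/3) = -1. Indeed ∫_0^5/3 (5*cos(6*π*x/5) - 3/5) dx = -1, so the data are compatible. The solution is then unique only up to an additive constant (fix it e.g. by requiring ∫_0^5/3 u dx = 0).


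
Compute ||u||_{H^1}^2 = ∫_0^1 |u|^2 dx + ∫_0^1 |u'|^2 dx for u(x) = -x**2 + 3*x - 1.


||u||_{H^1}^2 = 47/10

The H^1 norm (squared) on an interval (0, L) is
  ||u||_{H^1}^2 = ∫_0^L u(x)^2 dx + ∫_0^L u'(x)^2 dx.
Compute u'(x) = 3 - 2*x.
Then u(x)^2 = x**4 - 6*x**3 + 11*x**2 - 6*x + 1 and u'(x)^2 = 4*x**2 - 12*x + 9.
Integrate each monomial from 0 to 1 using ∫_0^1 c·x^n dx = c·1^(n+1)/(n+1):
  ∫_0^1 u(x)^2 dx = ∫_0^1 (x^4 - 6*x^3 + 11*x^2 - 6*x + 1) dx. Term by term:
    ∫_0^1 x^4 dx = 1/5;  ∫_0^1 -6*x^3 dx = -3/2;  ∫_0^1 11*x^2 dx = 11/3;
    ∫_0^1 -6*x dx = -3;  ∫_0^1 1 dx = 1.
  Sum: 1/5 − 3/2 + 11/3 − 3 + 1 = 11/30.
  ∫_0^1 u'(x)^2 dx = ∫_0^1 (4*x^2 - 12*x + 9) dx. Term by term:
    ∫_0^1 4*x^2 dx = 4/3;  ∫_0^1 -12*x dx = -6;  ∫_0^1 9 dx = 9.
  Sum: 4/3 − 6 + 9 = 13/3.
Adding: ||u||_{H^1}^2 = 11/30 + 13/3 = 47/10.


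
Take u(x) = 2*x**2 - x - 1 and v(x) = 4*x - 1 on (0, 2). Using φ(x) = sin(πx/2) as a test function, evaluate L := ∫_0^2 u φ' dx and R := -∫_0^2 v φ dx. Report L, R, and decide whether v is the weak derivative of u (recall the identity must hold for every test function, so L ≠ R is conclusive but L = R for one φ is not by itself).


LHS = -12/π, RHS = -12/π. Yes, v = u' weakly.

u(x) = 2*x**2 - x - 1, classical derivative u'(x) = 4*x - 1.
φ(x) = sin(πx/2), so φ'(x) = π*cos(π*x/2)/2.
Note φ(0) = φ(2) = 0, so the boundary term u·φ vanishes.
LHS = ∫_0^2 u(x) φ'(x) dx = ∫_0^2 (π*x^2*cos(π*x/2) - π*x*cos(π*x/2)/2 - π*cos(π*x/2)/2) dx. Term by term:
  ∫_0^2 -π*cos(π*x/2)/2 dx = 0;  ∫_0^2 π*x^2*cos(π*x/2) dx = -16/π;  ∫_0^2 -π*x*cos(π*x/2)/2 dx = 4/π.
Sum: 0 − 16/π + 4/π = -12/π.
So LHS = -12/π.
∫_0^2 v(x) φ(x) dx = ∫_0^2 (4*x*sin(π*x/2) - sin(π*x/2)) dx. Term by term:
  ∫_0^2 -sin(π*x/2) dx = -4/π;  ∫_0^2 4*x*sin(π*x/2) dx = 16/π.
Sum: -4/π + 16/π = 12/π.
So RHS = -∫_0^2 v(x) φ(x) dx = -12/π.
LHS = RHS, so the identity holds for this test φ.
Moreover u is smooth here and v(x) = u'(x) = 4*x - 1 pointwise, so the identity holds for every test function. Hence v is the weak derivative of u.


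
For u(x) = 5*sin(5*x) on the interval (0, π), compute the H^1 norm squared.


||u||_{H^1(0,π)}^2 = 325*π

u'(x) = 25*cos(5*x).
Expand u² and (u')² and integrate term by term on (0, π), using: for integers n ≥ 1, ∫_0^π sin²(nx) dx = ∫_0^π cos²(nx) dx = π/2; for n ≠ n', ∫_0^π sin(nx)sin(n'x) dx = ∫_0^π cos(nx)cos(n'x) dx = 0; and by product-to-sum, ∫_0^π sin(nx)cos(n'x) dx = ½∫_0^π [sin((n+n')x) + sin((n−n')x)] dx, which is 0 when n+n' is even and 2n/(n²−n'²) when n+n' is odd (it need not vanish on (0, π)).
  u² squared terms: (5)²·∫sin(5x)² dx = 25·π/2 = 25*π/2.
  So ∫_0^π u² dx = 25*π/2.
  (u')² squared terms: (25)²·∫cos(5x)² dx = 625·π/2 = 625*π/2.
  So ∫_0^π (u')² dx = 625*π/2.
||u||_{H^1}^2 = (25*π/2) + (625*π/2) = 325*π.


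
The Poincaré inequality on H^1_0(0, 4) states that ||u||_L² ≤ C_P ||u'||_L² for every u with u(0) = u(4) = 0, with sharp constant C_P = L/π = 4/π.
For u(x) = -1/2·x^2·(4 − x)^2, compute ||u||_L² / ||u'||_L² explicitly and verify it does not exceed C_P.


||u||_L² / ||u'||_L² = 2*sqrt(3)/3 < C_P = 4/π.

u(x) = -1/2·x^2·(4 − x)^2, so u'(x) = x*(x*(4 - x) - (x - 4)^2).
u(x) = -1/2·x^2·(4 − x)^2 vanishes at x = 0 and x = 4, so u ∈ H^1_0(0, 4). Differentiate via the product rule and integrate the resulting polynomials term by term.
  ∫_0^4 u² dx = ∫_0^4 (x^8/4 - 4*x^7 + 24*x^6 - 64*x^5 + 64*x^4) dx. Term by term:
    ∫_0^4 x^8/4 dx = 65536/9;  ∫_0^4 -4*x^7 dx = -32768;  ∫_0^4 24*x^6 dx = 393216/7;
    ∫_0^4 -64*x^5 dx = -131072/3;  ∫_0^4 64*x^4 dx = 65536/5.
  Sum: 65536/9 − 32768 + 393216/7 − 131072/3 + 65536/5 = 32768/315.
  ∫_0^4 (u')² dx = ∫_0^4 (4*x^6 - 48*x^5 + 208*x^4 - 384*x^3 + 256*x^2) dx. Term by term:
    ∫_0^4 4*x^6 dx = 65536/7;  ∫_0^4 -48*x^5 dx = -32768;  ∫_0^4 208*x^4 dx = 212992/5;
    ∫_0^4 -384*x^3 dx = -24576;  ∫_0^4 256*x^2 dx = 16384/3.
  Sum: 65536/7 − 32768 + 212992/5 − 24576 + 16384/3 = 8192/105.
∫_0^4 u² dx = 32768/315, so ||u||_L² = 128*sqrt(70)/105.
∫_0^4 (u')² dx = 8192/105, so ||u'||_L² = 64*sqrt(210)/105.
Ratio ||u||_L² / ||u'||_L² = 2*sqrt(3)/3.
Sharp Poincaré constant on H^1_0(0, 4) is C_P = L/π = 4/π, achieved by sin(π/4·x).
A polynomial bump cannot attain the sharp Poincaré constant (only the first sine eigenfunction does), so the ratio is strictly less than C_P, consistent with ||u||_L² ≤ C_P ||u'||_L².


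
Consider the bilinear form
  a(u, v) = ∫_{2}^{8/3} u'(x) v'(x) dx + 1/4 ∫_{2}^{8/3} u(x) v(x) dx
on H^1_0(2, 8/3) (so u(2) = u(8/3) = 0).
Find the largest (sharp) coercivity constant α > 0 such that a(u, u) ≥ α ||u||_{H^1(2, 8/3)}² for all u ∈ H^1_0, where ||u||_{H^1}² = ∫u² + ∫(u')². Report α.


α = (1 + 9*π^2)/(4 + 9*π^2)

Coercivity of a(·,·) on H^1_0(2, 8/3) means a(u, u) ≥ α ||u||_{H^1}² for every u ∈ H^1_0.
The interval has length L = 2/3, and Poincaré/coercivity depend only on L. Here a(u, u) = ∫(u')² + (1/4)·∫u².
Here 0 < c = 1/4 < 1. The condition a(u,u) ≥ α||u||_{H^1}² reads (1−α)∫(u')² ≥ (α−c)∫u². Any admissible α is ≤ 1 (rapidly oscillating u have ∫u²/∫(u')² → 0), and α = 1 would force 0 ≥ (1−c)∫u², impossible since c < 1; so 1−α > 0. By the sharp Poincaré inequality on H^1_0 of an interval of length L, ∫(u')² ≥ (π/L)²∫u² with equality for the first sine mode sin(π(x−x₀)/L) (x₀ the left endpoint), so the inequality holds for all u iff (1−α)(π/L)² ≥ α − c, i.e. α ≤ ((π/L)² + c)/((π/L)² + 1) = (1 + c(L/π)²)/(1 + (L/π)²). With (π/L)² = 9*π^2/4 and c = 1/4, the largest admissible constant is α = ((π/L)² + c)/((π/L)² + 1).
Simplifying, α = (1 + 9*π^2)/(4 + 9*π^2).


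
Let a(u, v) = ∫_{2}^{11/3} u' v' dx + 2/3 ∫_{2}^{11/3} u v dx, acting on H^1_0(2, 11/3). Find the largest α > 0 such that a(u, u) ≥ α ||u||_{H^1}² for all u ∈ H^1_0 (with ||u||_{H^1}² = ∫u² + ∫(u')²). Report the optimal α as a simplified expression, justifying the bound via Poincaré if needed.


α = (50 + 27*π^2)/(3*(25 + 9*π^2))

Coercivity of a(·,·) on H^1_0(2, 11/3) means a(u, u) ≥ α ||u||_{H^1}² for every u ∈ H^1_0.
The interval has length L = 5/3, and Poincaré/coercivity depend only on L. Here a(u, u) = ∫(u')² + (2/3)·∫u².
Here 0 < c = 2/3 < 1. The condition a(u,u) ≥ α||u||_{H^1}² reads (1−α)∫(u')² ≥ (α−c)∫u². Any admissible α is ≤ 1 (rapidly oscillating u have ∫u²/∫(u')² → 0), and α = 1 would force 0 ≥ (1−c)∫u², impossible since c < 1; so 1−α > 0. By the sharp Poincaré inequality on H^1_0 of an interval of length L, ∫(u')² ≥ (π/L)²∫u² with equality for the first sine mode sin(π(x−x₀)/L) (x₀ the left endpoint), so the inequality holds for all u iff (1−α)(π/L)² ≥ α − c, i.e. α ≤ ((π/L)² + c)/((π/L)² + 1) = (1 + c(L/π)²)/(1 + (L/π)²). With (π/L)² = 9*π^2/25 and c = 2/3, the largest admissible constant is α = ((π/L)² + c)/((π/L)² + 1).
Simplifying, α = (50 + 27*π^2)/(3*(25 + 9*π^2)).


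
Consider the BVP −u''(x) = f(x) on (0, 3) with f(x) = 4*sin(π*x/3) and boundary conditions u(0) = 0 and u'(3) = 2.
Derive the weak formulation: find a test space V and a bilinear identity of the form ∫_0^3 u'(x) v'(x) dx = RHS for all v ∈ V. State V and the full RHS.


V = {v ∈ H^1(0, 3) : v(0) = 0} (test functions vanish at x = 0 where u is specified); weak form: ∫_0^3 u'v' dx = ∫_0^3 (4*sin(π*x/3)) v dx + 2·v(3) for all v ∈ V.

Multiply both sides by a test function v and integrate from 0 to 3:
  ∫_0^3 −u''(x) v(x) dx = ∫_0^3 f(x) v(x) dx.
Integrate the LHS by parts once:
  ∫_0^3 −u'' v dx = −[u'(x) v(x)]_0^3 + ∫_0^3 u'(x) v'(x) dx.
Thus ∫_0^3 u'(x) v'(x) dx = ∫_0^3 f(x) v(x) dx + [u'(x) v(x)]_0^3.
Choose V so that boundary terms are either known or forced to vanish.
Mixed BC: u(0) = 0 (Dirichlet) and u'(3) = 2 (Neumann). Define V = {v ∈ H^1(0, 3) : v(0) = 0}. Then [u' v]_0^3 = u'(3)·v(3) − u'(0)·0 = 2·v(3).
Weak formulation: find u (satisfying any essential BC) such that ∫_0^3 u'(x) v'(x) dx = ∫_0^3 f v dx + 2·v(3) for all v ∈ V (Dirichlet at 0 absorbed into V; Neumann datum at x = 3 contributes the boundary term).
Substituting f(x) = 4*sin(π*x/3), the right-hand side is ∫_0^3 (4*sin(π*x/3)) v dx + 2·v(3).


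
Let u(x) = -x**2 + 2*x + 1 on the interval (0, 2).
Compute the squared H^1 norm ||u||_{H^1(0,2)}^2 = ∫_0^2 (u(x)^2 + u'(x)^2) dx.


||u||_{H^1}^2 = 42/5

The H^1 norm (squared) on an interval (0, L) is
  ||u||_{H^1}^2 = ∫_0^L u(x)^2 dx + ∫_0^L u'(x)^2 dx.
Compute u'(x) = 2 - 2*x.
Then u(x)^2 = x**4 - 4*x**3 + 2*x**2 + 4*x + 1 and u'(x)^2 = 4*x**2 - 8*x + 4.
Integrate each monomial from 0 to 2 using ∫_0^2 c·x^n dx = c·2^(n+1)/(n+1):
  ∫_0^2 u(x)^2 dx = ∫_0^2 (x^4 - 4*x^3 + 2*x^2 + 4*x + 1) dx. Term by term:
    ∫_0^2 x^4 dx = 32/5;  ∫_0^2 -4*x^3 dx = -16;  ∫_0^2 2*x^2 dx = 16/3;
    ∫_0^2 4*x dx = 8;  ∫_0^2 1 dx = 2.
  Sum: 32/5 − 16 + 16/3 + 8 + 2 = 86/15.
  ∫_0^2 u'(x)^2 dx = ∫_0^2 (4*x^2 - 8*x + 4) dx. Term by term:
    ∫_0^2 4*x^2 dx = 32/3;  ∫_0^2 -8*x dx = -16;  ∫_0^2 4 dx = 8.
  Sum: 32/3 − 16 + 8 = 8/3.
Adding: ||u||_{H^1}^2 = 86/15 + 8/3 = 42/5.


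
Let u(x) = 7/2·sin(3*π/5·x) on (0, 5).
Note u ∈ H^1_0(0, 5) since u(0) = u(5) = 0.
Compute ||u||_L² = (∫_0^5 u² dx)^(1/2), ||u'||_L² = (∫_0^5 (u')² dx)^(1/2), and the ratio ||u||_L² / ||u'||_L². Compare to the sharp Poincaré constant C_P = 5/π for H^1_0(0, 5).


||u||_L² / ||u'||_L² = 5/(3*π) < C_P = 5/π.

u(x) = 7/2·sin(3*π/5·x), so u'(x) = 21*π*cos(3*π*x/5)/10.
Writing u(x) = A·sin(kπx/L) with A = 7/2 and k = 3, use ∫_0^L sin²(kπx/L) dx = L/2 and ∫_0^L cos²(kπx/L) dx = L/2.
u² = 49/4·sin²(3*π/5·x) and (u')² = 441*π^2/100·cos²(3*π/5·x), and each of sin², cos² integrates to L/2 = 5/2 over (0, 5).
∫_0^5 u² dx = 245/8, so ||u||_L² = 7*sqrt(10)/4.
∫_0^5 (u')² dx = 441*π^2/40, so ||u'||_L² = 21*sqrt(10)*π/20.
Ratio ||u||_L² / ||u'||_L² = 5/(3*π).
Sharp Poincaré constant on H^1_0(0, 5) is C_P = L/π = 5/π, achieved by sin(π/5·x).
This is the k = 3 harmonic; the ratio L/(kπ) is strictly less than C_P = L/π, consistent with the sharp inequality ||u||_L² ≤ C_P ||u'||_L².


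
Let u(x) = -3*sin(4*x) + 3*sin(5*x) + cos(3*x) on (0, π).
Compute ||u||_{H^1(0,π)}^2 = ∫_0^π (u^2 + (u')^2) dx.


||u||_{H^1(0,π)}^2 = -480/7 + 397*π/2

u'(x) = -3*sin(3*x) - 12*cos(4*x) + 15*cos(5*x).
Expand u² and (u')² and integrate term by term on (0, π), using: for integers n ≥ 1, ∫_0^π sin²(nx) dx = ∫_0^π cos²(nx) dx = π/2; for n ≠ n', ∫_0^π sin(nx)sin(n'x) dx = ∫_0^π cos(nx)cos(n'x) dx = 0; and by product-to-sum, ∫_0^π sin(nx)cos(n'x) dx = ½∫_0^π [sin((n+n')x) + sin((n−n')x)] dx, which is 0 when n+n' is even and 2n/(n²−n'²) when n+n' is odd (it need not vanish on (0, π)).
  u² squared terms: (-3)²·∫sin(4x)² dx = 9·π/2 = 9*π/2;  (3)²·∫sin(5x)² dx = 9·π/2 = 9*π/2;  (1)²·∫cos(3x)² dx = 1·π/2 = π/2.
  u² cross terms: 2·(-3)·(3)·∫sin(4x)·sin(5x) dx = -18·(0) = 0;  2·(-3)·(1)·∫sin(4x)·cos(3x) dx = -6·(8/7) = -48/7;  2·(3)·(1)·∫sin(5x)·cos(3x) dx = 6·(0) = 0.
  So ∫_0^π u² dx = 9*π/2 + 9*π/2 + π/2 + 0 − 48/7 + 0 = -48/7 + 19*π/2.
  (u')² squared terms: (-12)²·∫cos(4x)² dx = 144·π/2 = 72*π;  (-3)²·∫sin(3x)² dx = 9·π/2 = 9*π/2;  (15)²·∫cos(5x)² dx = 225·π/2 = 225*π/2.
  (u')² cross terms: 2·(-12)·(-3)·∫cos(4x)·sin(3x) dx = 72·(-6/7) = -432/7;  2·(-12)·(15)·∫cos(4x)·cos(5x) dx = -360·(0) = 0;  2·(-3)·(15)·∫sin(3x)·cos(5x) dx = -90·(0) = 0.
  So ∫_0^π (u')² dx = 72*π + 9*π/2 + 225*π/2 − 432/7 + 0 + 0 = -432/7 + 189*π.
||u||_{H^1}^2 = (-48/7 + 19*π/2) + (-432/7 + 189*π) = -480/7 + 397*π/2.


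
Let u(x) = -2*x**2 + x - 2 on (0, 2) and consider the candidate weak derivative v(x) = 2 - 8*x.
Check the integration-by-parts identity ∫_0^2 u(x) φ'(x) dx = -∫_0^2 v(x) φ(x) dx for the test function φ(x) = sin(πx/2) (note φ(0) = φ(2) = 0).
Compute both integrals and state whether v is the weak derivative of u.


LHS = 12/π, RHS = 24/π. No, v is not the weak derivative of u.

u(x) = -2*x**2 + x - 2, classical derivative u'(x) = 1 - 4*x.
φ(x) = sin(πx/2), so φ'(x) = π*cos(π*x/2)/2.
Note φ(0) = φ(2) = 0, so the boundary term u·φ vanishes.
LHS = ∫_0^2 u(x) φ'(x) dx = ∫_0^2 (-π*x^2*cos(π*x/2) + π*x*cos(π*x/2)/2 - π*cos(π*x/2)) dx. Term by term:
  ∫_0^2 -π*cos(π*x/2) dx = 0;  ∫_0^2 π*x*cos(π*x/2)/2 dx = -4/π;  ∫_0^2 -π*x^2*cos(π*x/2) dx = 16/π.
Sum: 0 − 4/π + 16/π = 12/π.
So LHS = 12/π.
∫_0^2 v(x) φ(x) dx = ∫_0^2 (-8*x*sin(π*x/2) + 2*sin(π*x/2)) dx. Term by term:
  ∫_0^2 2*sin(π*x/2) dx = 8/π;  ∫_0^2 -8*x*sin(π*x/2) dx = -32/π.
Sum: 8/π − 32/π = -24/π.
So RHS = -∫_0^2 v(x) φ(x) dx = 24/π.
LHS − RHS = -12/π ≠ 0, so the identity fails.
(For a valid weak derivative the identity must hold for EVERY test function, in particular this one. The failure shows v is NOT the weak derivative of u.)
Correct weak derivative would be u'(x) = 1 - 4*x.


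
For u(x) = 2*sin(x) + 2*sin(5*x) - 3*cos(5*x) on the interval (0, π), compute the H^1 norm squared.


||u||_{H^1(0,π)}^2 = 173*π

u'(x) = 15*sin(5*x) + 2*cos(x) + 10*cos(5*x).
Expand u² and (u')² and integrate term by term on (0, π), using: for integers n ≥ 1, ∫_0^π sin²(nx) dx = ∫_0^π cos²(nx) dx = π/2; for n ≠ n', ∫_0^π sin(nx)sin(n'x) dx = ∫_0^π cos(nx)cos(n'x) dx = 0; and by product-to-sum, ∫_0^π sin(nx)cos(n'x) dx = ½∫_0^π [sin((n+n')x) + sin((n−n')x)] dx, which is 0 when n+n' is even and 2n/(n²−n'²) when n+n' is odd (it need not vanish on (0, π)).
  u² squared terms: (-3)²·∫cos(5x)² dx = 9·π/2 = 9*π/2;  (2)²·∫sin(x)² dx = 4·π/2 = 2*π;  (2)²·∫sin(5x)² dx = 4·π/2 = 2*π.
  u² cross terms: 2·(-3)·(2)·∫cos(5x)·sin(x) dx = -12·(0) = 0;  2·(-3)·(2)·∫cos(5x)·sin(5x) dx = -12·(0) = 0;  2·(2)·(2)·∫sin(x)·sin(5x) dx = 8·(0) = 0.
  So ∫_0^π u² dx = 9*π/2 + 2*π + 2*π + 0 + 0 + 0 = 17*π/2.
  (u')² squared terms: (2)²·∫cos(x)² dx = 4·π/2 = 2*π;  (10)²·∫cos(5x)² dx = 100·π/2 = 50*π;  (15)²·∫sin(5x)² dx = 225·π/2 = 225*π/2.
  (u')² cross terms: 2·(2)·(10)·∫cos(x)·cos(5x) dx = 40·(0) = 0;  2·(2)·(15)·∫cos(x)·sin(5x) dx = 60·(0) = 0;  2·(10)·(15)·∫cos(5x)·sin(5x) dx = 300·(0) = 0.
  So ∫_0^π (u')² dx = 2*π + 50*π + 225*π/2 + 0 + 0 + 0 = 329*π/2.
||u||_{H^1}^2 = (17*π/2) + (329*π/2) = 173*π.


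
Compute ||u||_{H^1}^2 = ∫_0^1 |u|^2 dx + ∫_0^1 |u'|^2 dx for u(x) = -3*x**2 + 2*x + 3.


||u||_{H^1}^2 = 197/15

The H^1 norm (squared) on an interval (0, L) is
  ||u||_{H^1}^2 = ∫_0^L u(x)^2 dx + ∫_0^L u'(x)^2 dx.
Compute u'(x) = 2 - 6*x.
Then u(x)^2 = 9*x**4 - 12*x**3 - 14*x**2 + 12*x + 9 and u'(x)^2 = 36*x**2 - 24*x + 4.
Integrate each monomial from 0 to 1 using ∫_0^1 c·x^n dx = c·1^(n+1)/(n+1):
  ∫_0^1 u(x)^2 dx = ∫_0^1 (9*x^4 - 12*x^3 - 14*x^2 + 12*x + 9) dx. Term by term:
    ∫_0^1 9*x^4 dx = 9/5;  ∫_0^1 -12*x^3 dx = -3;  ∫_0^1 -14*x^2 dx = -14/3;
    ∫_0^1 12*x dx = 6;  ∫_0^1 9 dx = 9.
  Sum: 9/5 − 3 − 14/3 + 6 + 9 = 137/15.
  ∫_0^1 u'(x)^2 dx = ∫_0^1 (36*x^2 - 24*x + 4) dx. Term by term:
    ∫_0^1 36*x^2 dx = 12;  ∫_0^1 -24*x dx = -12;  ∫_0^1 4 dx = 4.
  Sum: 12 − 12 + 4 = 4.
Adding: ||u||_{H^1}^2 = 137/15 + 4 = 197/15.


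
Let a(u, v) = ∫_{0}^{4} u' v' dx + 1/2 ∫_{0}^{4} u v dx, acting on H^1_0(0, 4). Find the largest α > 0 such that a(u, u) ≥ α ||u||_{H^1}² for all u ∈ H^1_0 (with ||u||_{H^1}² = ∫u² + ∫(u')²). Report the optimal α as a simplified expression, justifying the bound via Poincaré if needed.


α = (8 + π^2)/(π^2 + 16)

Coercivity of a(·,·) on H^1_0(0, 4) means a(u, u) ≥ α ||u||_{H^1}² for every u ∈ H^1_0.
The interval has length L = 4, and Poincaré/coercivity depend only on L. Here a(u, u) = ∫(u')² + (1/2)·∫u².
Here 0 < c = 1/2 < 1. The condition a(u,u) ≥ α||u||_{H^1}² reads (1−α)∫(u')² ≥ (α−c)∫u². Any admissible α is ≤ 1 (rapidly oscillating u have ∫u²/∫(u')² → 0), and α = 1 would force 0 ≥ (1−c)∫u², impossible since c < 1; so 1−α > 0. By the sharp Poincaré inequality on H^1_0 of an interval of length L, ∫(u')² ≥ (π/L)²∫u² with equality for the first sine mode sin(π(x−x₀)/L) (x₀ the left endpoint), so the inequality holds for all u iff (1−α)(π/L)² ≥ α − c, i.e. α ≤ ((π/L)² + c)/((π/L)² + 1) = (1 + c(L/π)²)/(1 + (L/π)²). With (π/L)² = π^2/16 and c = 1/2, the largest admissible constant is α = ((π/L)² + c)/((π/L)² + 1).
Simplifying, α = (8 + π^2)/(π^2 + 16).


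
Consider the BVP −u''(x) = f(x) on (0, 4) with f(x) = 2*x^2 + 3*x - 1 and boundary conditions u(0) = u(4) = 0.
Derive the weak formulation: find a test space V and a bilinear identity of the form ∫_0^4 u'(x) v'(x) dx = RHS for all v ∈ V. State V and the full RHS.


V = H^1_0(0, 4) (so v(0) = v(4) = 0); weak form: ∫_0^4 u'v' dx = ∫_0^4 (2*x^2 + 3*x - 1) v dx for all v ∈ V.

Multiply both sides by a test function v and integrate from 0 to 4:
  ∫_0^4 −u''(x) v(x) dx = ∫_0^4 f(x) v(x) dx.
Integrate the LHS by parts once:
  ∫_0^4 −u'' v dx = −[u'(x) v(x)]_0^4 + ∫_0^4 u'(x) v'(x) dx.
Thus ∫_0^4 u'(x) v'(x) dx = ∫_0^4 f(x) v(x) dx + [u'(x) v(x)]_0^4.
Choose V so that boundary terms are either known or forced to vanish.
u is Dirichlet: u(0) = u(4) = 0. Let V = H^1_0(0, 4); then v(0) = v(4) = 0, and [u' v]_0^4 = 0.
Weak formulation: find u (satisfying any essential BC) such that ∫_0^4 u'(x) v'(x) dx = ∫_0^4 f v dx for all v ∈ V.
Substituting f(x) = 2*x^2 + 3*x - 1, the right-hand side is ∫_0^4 (2*x^2 + 3*x - 1) v dx.


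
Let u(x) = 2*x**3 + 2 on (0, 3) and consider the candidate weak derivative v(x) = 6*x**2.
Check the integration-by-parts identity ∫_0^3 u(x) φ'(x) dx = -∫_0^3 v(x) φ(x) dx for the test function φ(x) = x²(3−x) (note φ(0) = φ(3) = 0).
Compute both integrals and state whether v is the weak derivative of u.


LHS = -729/5, RHS = -729/5. Yes, v = u' weakly.

u(x) = 2*x**3 + 2, classical derivative u'(x) = 6*x**2.
φ(x) = x²(3−x), so φ'(x) = 3*x*(2 - x).
Note φ(0) = φ(3) = 0, so the boundary term u·φ vanishes.
LHS = ∫_0^3 u(x) φ'(x) dx = ∫_0^3 (-6*x^5 + 12*x^4 - 6*x^2 + 12*x) dx. Term by term:
  ∫_0^3 -6*x^5 dx = -729;  ∫_0^3 12*x^4 dx = 2916/5;  ∫_0^3 -6*x^2 dx = -54;
  ∫_0^3 12*x dx = 54.
Sum: -729 + 2916/5 − 54 + 54 = -729/5.
So LHS = -729/5.
∫_0^3 v(x) φ(x) dx = ∫_0^3 (-6*x^5 + 18*x^4) dx. Term by term:
  ∫_0^3 -6*x^5 dx = -729;  ∫_0^3 18*x^4 dx = 4374/5.
Sum: -729 + 4374/5 = 729/5.
So RHS = -∫_0^3 v(x) φ(x) dx = -729/5.
LHS = RHS, so the identity holds for this test φ.
Moreover u is smooth here and v(x) = u'(x) = 6*x**2 pointwise, so the identity holds for every test function. Hence v is the weak derivative of u.


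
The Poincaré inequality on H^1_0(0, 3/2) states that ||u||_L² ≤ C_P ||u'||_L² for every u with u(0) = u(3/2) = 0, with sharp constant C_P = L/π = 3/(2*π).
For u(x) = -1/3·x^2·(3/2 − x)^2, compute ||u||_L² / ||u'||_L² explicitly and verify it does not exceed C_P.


||u||_L² / ||u'||_L² = sqrt(3)/4 < C_P = 3/(2*π).

u(x) = -1/3·x^2·(3/2 − x)^2, so u'(x) = x*(-8*x^2 + 18*x - 9)/6.
u(x) = -1/3·x^2·(3/2 − x)^2 vanishes at x = 0 and x = 3/2, so u ∈ H^1_0(0, 3/2). Differentiate via the product rule and integrate the resulting polynomials term by term.
  ∫_0^3/2 u² dx = ∫_0^3/2 (x^8/9 - 2*x^7/3 + 3*x^6/2 - 3*x^5/2 + 9*x^4/16) dx. Term by term:
    ∫_0^3/2 x^8/9 dx = 243/512;  ∫_0^3/2 -2*x^7/3 dx = -2187/1024;  ∫_0^3/2 3*x^6/2 dx = 6561/1792;
    ∫_0^3/2 -3*x^5/2 dx = -729/256;  ∫_0^3/2 9*x^4/16 dx = 2187/2560.
  Sum: 243/512 − 2187/1024 + 6561/1792 − 729/256 + 2187/2560 = 243/35840.
  ∫_0^3/2 (u')² dx = ∫_0^3/2 (16*x^6/9 - 8*x^5 + 13*x^4 - 9*x^3 + 9*x^2/4) dx. Term by term:
    ∫_0^3/2 16*x^6/9 dx = 243/56;  ∫_0^3/2 -8*x^5 dx = -243/16;  ∫_0^3/2 13*x^4 dx = 3159/160;
    ∫_0^3/2 -9*x^3 dx = -729/64;  ∫_0^3/2 9*x^2/4 dx = 81/32.
  Sum: 243/56 − 243/16 + 3159/160 − 729/64 + 81/32 = 81/2240.
∫_0^3/2 u² dx = 243/35840, so ||u||_L² = 9*sqrt(105)/1120.
∫_0^3/2 (u')² dx = 81/2240, so ||u'||_L² = 9*sqrt(35)/280.
Ratio ||u||_L² / ||u'||_L² = sqrt(3)/4.
Sharp Poincaré constant on H^1_0(0, 3/2) is C_P = L/π = 3/(2*π), achieved by sin(2*π/3·x).
A polynomial bump cannot attain the sharp Poincaré constant (only the first sine eigenfunction does), so the ratio is strictly less than C_P, consistent with ||u||_L² ≤ C_P ||u'||_L².


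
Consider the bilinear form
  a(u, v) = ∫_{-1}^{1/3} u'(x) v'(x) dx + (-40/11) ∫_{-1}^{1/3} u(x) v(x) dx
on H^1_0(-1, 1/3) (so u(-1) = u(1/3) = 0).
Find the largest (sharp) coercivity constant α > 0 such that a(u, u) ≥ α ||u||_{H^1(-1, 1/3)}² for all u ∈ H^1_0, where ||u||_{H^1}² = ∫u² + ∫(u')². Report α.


α = (-640 + 99*π^2)/(11*(16 + 9*π^2))

Coercivity of a(·,·) on H^1_0(-1, 1/3) means a(u, u) ≥ α ||u||_{H^1}² for every u ∈ H^1_0.
The interval has length L = 4/3, and Poincaré/coercivity depend only on L. Here a(u, u) = ∫(u')² + (-40/11)·∫u².
Here c = -40/11 < 0 with |c| < (π/L)² = 9*π^2/16, so coercivity still holds. The condition a(u,u) ≥ α||u||_{H^1}² reads (1−α)∫(u')² ≥ (α−c)∫u². Any admissible α is ≤ 1 (rapidly oscillating u have ∫u²/∫(u')² → 0), and α = 1 would force 0 ≥ (1−c)∫u², impossible since c < 1; so 1−α > 0. By the sharp Poincaré inequality on H^1_0 of an interval of length L, ∫(u')² ≥ (π/L)²∫u² with equality for the first sine mode sin(π(x−x₀)/L) (x₀ the left endpoint), so the inequality holds for all u iff (1−α)(π/L)² ≥ α − c, i.e. α ≤ ((π/L)² + c)/((π/L)² + 1) = (1 + c(L/π)²)/(1 + (L/π)²). (Direct route, valid since c ≤ 0: Poincaré gives c∫u² ≥ c(L/π)²∫(u')², so a(u,u) ≥ (1 + c(L/π)²)∫(u')², while ||u||_{H^1}² ≤ (1 + (L/π)²)∫(u')²; dividing yields the same α.) With (π/L)² = 9*π^2/16 and c = -40/11, the largest admissible constant is α = ((π/L)² + c)/((π/L)² + 1).
Simplifying, α = (-640 + 99*π^2)/(11*(16 + 9*π^2)).


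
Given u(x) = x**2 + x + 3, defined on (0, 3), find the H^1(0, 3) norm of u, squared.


||u||_{H^1}^2 = 2631/10

The H^1 norm (squared) on an interval (0, L) is
  ||u||_{H^1}^2 = ∫_0^L u(x)^2 dx + ∫_0^L u'(x)^2 dx.
Compute u'(x) = 2*x + 1.
Then u(x)^2 = x**4 + 2*x**3 + 7*x**2 + 6*x + 9 and u'(x)^2 = 4*x**2 + 4*x + 1.
Integrate each monomial from 0 to 3 using ∫_0^3 c·x^n dx = c·3^(n+1)/(n+1):
  ∫_0^3 u(x)^2 dx = ∫_0^3 (x^4 + 2*x^3 + 7*x^2 + 6*x + 9) dx. Term by term:
    ∫_0^3 x^4 dx = 243/5;  ∫_0^3 2*x^3 dx = 81/2;  ∫_0^3 7*x^2 dx = 63;
    ∫_0^3 6*x dx = 27;  ∫_0^3 9 dx = 27.
  Sum: 243/5 + 81/2 + 63 + 27 + 27 = 2061/10.
  ∫_0^3 u'(x)^2 dx = ∫_0^3 (4*x^2 + 4*x + 1) dx. Term by term:
    ∫_0^3 4*x^2 dx = 36;  ∫_0^3 4*x dx = 18;  ∫_0^3 1 dx = 3.
  Sum: 36 + 18 + 3 = 57.
Adding: ||u||_{H^1}^2 = 2061/10 + 57 = 2631/10.


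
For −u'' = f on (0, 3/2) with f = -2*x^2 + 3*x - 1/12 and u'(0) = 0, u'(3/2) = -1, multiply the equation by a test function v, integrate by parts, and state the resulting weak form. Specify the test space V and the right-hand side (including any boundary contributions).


V = H^1(0, 3/2) (v unrestricted at boundary; u is determined up to an additive constant); weak form: ∫_0^3/2 u'v' dx = ∫_0^3/2 (-2*x^2 + 3*x - 1/12) v dx − v(3/2) for all v ∈ V.

Multiply both sides by a test function v and integrate from 0 to 3/2:
  ∫_0^3/2 −u''(x) v(x) dx = ∫_0^3/2 f(x) v(x) dx.
Integrate the LHS by parts once:
  ∫_0^3/2 −u'' v dx = −[u'(x) v(x)]_0^3/2 + ∫_0^3/2 u'(x) v'(x) dx.
Thus ∫_0^3/2 u'(x) v'(x) dx = ∫_0^3/2 f(x) v(x) dx + [u'(x) v(x)]_0^3/2.
Choose V so that boundary terms are either known or forced to vanish.
u has inhomogeneous Neumann u'(0) = 0, u'(3/2) = -1. [u' v]_0^3/2 = (-1)·v(3/2) − (0)·v(0) = − v(3/2). Take V = H^1(0, 3/2); boundary term becomes part of RHS.
Weak formulation: find u (satisfying any essential BC) such that ∫_0^3/2 u'(x) v'(x) dx = ∫_0^3/2 f v dx − v(3/2) for all v ∈ V (Neumann data are natural BCs: they enter the RHS as boundary terms).
Substituting f(x) = -2*x^2 + 3*x - 1/12, the right-hand side is ∫_0^3/2 (-2*x^2 + 3*x - 1/12) v dx − v(3/2).
Compatibility check (pure Neumann): taking v ≡ 1 ∈ V gives 0 = ∫_0^3/2 f dx + (-1) − (0), i.e. ∫_0^3/2 f dx must equal u'(0) − u'(3/2) = 1. Indeed ∫_0^3/2 (-2*x^2 + 3*x - 1/12) dx = 1, so the data are compatible. The solution is then unique only up to an additive constant (fix it e.g. by requiring ∫_0^3/2 u dx = 0).


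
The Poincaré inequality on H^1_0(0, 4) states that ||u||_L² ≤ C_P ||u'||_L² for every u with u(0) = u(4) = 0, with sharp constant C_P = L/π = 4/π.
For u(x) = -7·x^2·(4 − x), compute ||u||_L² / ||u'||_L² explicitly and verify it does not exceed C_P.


||u||_L² / ||u'||_L² = 2*sqrt(14)/7 < C_P = 4/π.

u(x) = -7·x^2·(4 − x), so u'(x) = 7*x*(3*x - 8).
u(x) = -7·x^2·(4 − x) vanishes at x = 0 and x = 4, so u ∈ H^1_0(0, 4). Differentiate via the product rule and integrate the resulting polynomials term by term.
  ∫_0^4 u² dx = ∫_0^4 (49*x^6 - 392*x^5 + 784*x^4) dx. Term by term:
    ∫_0^4 49*x^6 dx = 114688;  ∫_0^4 -392*x^5 dx = -802816/3;  ∫_0^4 784*x^4 dx = 802816/5.
  Sum: 114688 − 802816/3 + 802816/5 = 114688/15.
  ∫_0^4 (u')² dx = ∫_0^4 (441*x^4 - 2352*x^3 + 3136*x^2) dx. Term by term:
    ∫_0^4 441*x^4 dx = 451584/5;  ∫_0^4 -2352*x^3 dx = -150528;  ∫_0^4 3136*x^2 dx = 200704/3.
  Sum: 451584/5 − 150528 + 200704/3 = 100352/15.
∫_0^4 u² dx = 114688/15, so ||u||_L² = 128*sqrt(105)/15.
∫_0^4 (u')² dx = 100352/15, so ||u'||_L² = 224*sqrt(30)/15.
Ratio ||u||_L² / ||u'||_L² = 2*sqrt(14)/7.
Sharp Poincaré constant on H^1_0(0, 4) is C_P = L/π = 4/π, achieved by sin(π/4·x).
A polynomial bump cannot attain the sharp Poincaré constant (only the first sine eigenfunction does), so the ratio is strictly less than C_P, consistent with ||u||_L² ≤ C_P ||u'||_L².


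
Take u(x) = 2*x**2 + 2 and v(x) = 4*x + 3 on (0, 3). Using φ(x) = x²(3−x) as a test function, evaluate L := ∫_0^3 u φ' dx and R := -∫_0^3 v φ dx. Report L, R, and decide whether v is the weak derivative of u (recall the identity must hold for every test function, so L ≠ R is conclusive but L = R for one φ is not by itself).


LHS = -243/5, RHS = -1377/20. No, v is not the weak derivative of u.

u(x) = 2*x**2 + 2, classical derivative u'(x) = 4*x.
φ(x) = x²(3−x), so φ'(x) = 3*x*(2 - x).
Note φ(0) = φ(3) = 0, so the boundary term u·φ vanishes.
LHS = ∫_0^3 u(x) φ'(x) dx = ∫_0^3 (-6*x^4 + 12*x^3 - 6*x^2 + 12*x) dx. Term by term:
  ∫_0^3 -6*x^4 dx = -1458/5;  ∫_0^3 12*x^3 dx = 243;  ∫_0^3 -6*x^2 dx = -54;
  ∫_0^3 12*x dx = 54.
Sum: -1458/5 + 243 − 54 + 54 = -243/5.
So LHS = -243/5.
∫_0^3 v(x) φ(x) dx = ∫_0^3 (-4*x^4 + 9*x^3 + 9*x^2) dx. Term by term:
  ∫_0^3 -4*x^4 dx = -972/5;  ∫_0^3 9*x^3 dx = 729/4;  ∫_0^3 9*x^2 dx = 81.
Sum: -972/5 + 729/4 + 81 = 1377/20.
So RHS = -∫_0^3 v(x) φ(x) dx = -1377/20.
LHS − RHS = 81/4 ≠ 0, so the identity fails.
(For a valid weak derivative the identity must hold for EVERY test function, in particular this one. The failure shows v is NOT the weak derivative of u.)
Correct weak derivative would be u'(x) = 4*x.


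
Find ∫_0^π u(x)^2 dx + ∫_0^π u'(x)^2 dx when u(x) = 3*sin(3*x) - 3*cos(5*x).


||u||_{H^1(0,π)}^2 = 162*π

u'(x) = 15*sin(5*x) + 9*cos(3*x).
Expand u² and (u')² and integrate term by term on (0, π), using: for integers n ≥ 1, ∫_0^π sin²(nx) dx = ∫_0^π cos²(nx) dx = π/2; for n ≠ n', ∫_0^π sin(nx)sin(n'x) dx = ∫_0^π cos(nx)cos(n'x) dx = 0; and by product-to-sum, ∫_0^π sin(nx)cos(n'x) dx = ½∫_0^π [sin((n+n')x) + sin((n−n')x)] dx, which is 0 when n+n' is even and 2n/(n²−n'²) when n+n' is odd (it need not vanish on (0, π)).
  u² squared terms: (-3)²·∫cos(5x)² dx = 9·π/2 = 9*π/2;  (3)²·∫sin(3x)² dx = 9·π/2 = 9*π/2.
  u² cross terms: 2·(-3)·(3)·∫cos(5x)·sin(3x) dx = -18·(0) = 0.
  So ∫_0^π u² dx = 9*π/2 + 9*π/2 + 0 = 9*π.
  (u')² squared terms: (9)²·∫cos(3x)² dx = 81·π/2 = 81*π/2;  (15)²·∫sin(5x)² dx = 225·π/2 = 225*π/2.
  (u')² cross terms: 2·(9)·(15)·∫cos(3x)·sin(5x) dx = 270·(0) = 0.
  So ∫_0^π (u')² dx = 81*π/2 + 225*π/2 + 0 = 153*π.
||u||_{H^1}^2 = (9*π) + (153*π) = 162*π.


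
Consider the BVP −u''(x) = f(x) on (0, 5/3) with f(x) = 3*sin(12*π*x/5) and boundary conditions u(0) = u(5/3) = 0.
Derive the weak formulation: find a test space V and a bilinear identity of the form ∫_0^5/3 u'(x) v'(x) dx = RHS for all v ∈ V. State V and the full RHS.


V = H^1_0(0, 5/3) (so v(0) = v(5/3) = 0); weak form: ∫_0^5/3 u'v' dx = ∫_0^5/3 (3*sin(12*π*x/5)) v dx for all v ∈ V.

Multiply both sides by a test function v and integrate from 0 to 5/3:
  ∫_0^5/3 −u''(x) v(x) dx = ∫_0^5/3 f(x) v(x) dx.
Integrate the LHS by parts once:
  ∫_0^5/3 −u'' v dx = −[u'(x) v(x)]_0^5/3 + ∫_0^5/3 u'(x) v'(x) dx.
Thus ∫_0^5/3 u'(x) v'(x) dx = ∫_0^5/3 f(x) v(x) dx + [u'(x) v(x)]_0^5/3.
Choose V so that boundary terms are either known or forced to vanish.
u is Dirichlet: u(0) = u(5/3) = 0. Let V = H^1_0(0, 5/3); then v(0) = v(5/3) = 0, and [u' v]_0^5/3 = 0.
Weak formulation: find u (satisfying any essential BC) such that ∫_0^5/3 u'(x) v'(x) dx = ∫_0^5/3 f v dx for all v ∈ V.
Substituting f(x) = 3*sin(12*π*x/5), the right-hand side is ∫_0^5/3 (3*sin(12*π*x/5)) v dx.
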